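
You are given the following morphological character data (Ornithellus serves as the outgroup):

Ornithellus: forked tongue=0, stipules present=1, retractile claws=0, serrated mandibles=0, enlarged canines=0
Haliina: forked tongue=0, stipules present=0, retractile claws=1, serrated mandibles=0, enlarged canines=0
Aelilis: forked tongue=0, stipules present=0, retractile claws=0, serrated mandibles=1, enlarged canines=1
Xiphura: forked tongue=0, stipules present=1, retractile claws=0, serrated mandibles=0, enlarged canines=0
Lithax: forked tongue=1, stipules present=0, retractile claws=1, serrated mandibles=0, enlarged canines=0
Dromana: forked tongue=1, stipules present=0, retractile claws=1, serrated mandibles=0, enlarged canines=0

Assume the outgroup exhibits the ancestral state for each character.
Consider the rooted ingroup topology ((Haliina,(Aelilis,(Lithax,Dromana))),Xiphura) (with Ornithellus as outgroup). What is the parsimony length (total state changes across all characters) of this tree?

6

Map each character onto ((Haliina,(Aelilis,(Lithax,Dromana))),Xiphura) (rooted by Ornithellus) and count the minimum state changes it requires (Fitch parsimony):
forked tongue: 1; stipules present: 1; retractile claws: 2; serrated mandibles: 1; enlarged canines: 1.
Total tree length = 6.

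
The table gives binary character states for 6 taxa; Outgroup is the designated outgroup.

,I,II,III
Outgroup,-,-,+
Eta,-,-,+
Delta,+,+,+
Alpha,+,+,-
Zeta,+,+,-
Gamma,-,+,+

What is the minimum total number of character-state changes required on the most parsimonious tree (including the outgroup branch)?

Character polarity is set by the outgroup: the derived state is whichever differs from the outgroup's state, so for III the derived state is '-', and for the remaining characters it is '+'.
Only Alpha, Delta, and Zeta show the derived state '+' for I, supporting them as a clade.
II: derived state '+' in Alpha, Delta, Gamma, and Zeta only — synapomorphy for {Alpha, Delta, Gamma, Zeta}.
Only Alpha and Zeta show the derived state '-' for III, supporting them as a clade.
Most parsimonious ingroup topology: (Eta,((Delta,(Alpha,Zeta)),Gamma)).
Changes per character on this tree: I: 1; II: 1; III: 1.
Total = 3.

3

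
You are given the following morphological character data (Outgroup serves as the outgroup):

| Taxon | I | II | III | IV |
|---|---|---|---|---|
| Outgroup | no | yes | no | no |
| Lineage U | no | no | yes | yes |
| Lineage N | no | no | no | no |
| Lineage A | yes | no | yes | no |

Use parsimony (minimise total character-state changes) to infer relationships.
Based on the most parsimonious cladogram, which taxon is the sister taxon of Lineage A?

Character polarity is set by the outgroup: the derived state is whichever differs from the outgroup's state, so for II the derived state is 'no', and for the remaining characters it is 'yes'.
I (derived state 'yes') is unique to Lineage A (autapomorphy; uninformative for grouping).
II (derived state 'no') is shared by all ingroup taxa — unites the whole ingroup.
Only Lineage A and Lineage U show the derived state 'yes' for III, supporting them as a clade.
IV: derived state 'yes' in Lineage U only — an autapomorphy, so it tells us nothing about relationships among taxa.
Most parsimonious ingroup topology: ((Lineage U,Lineage A),Lineage N).
Lineage A and Lineage U form a cherry on this tree, so they are sister taxa.

Lineage U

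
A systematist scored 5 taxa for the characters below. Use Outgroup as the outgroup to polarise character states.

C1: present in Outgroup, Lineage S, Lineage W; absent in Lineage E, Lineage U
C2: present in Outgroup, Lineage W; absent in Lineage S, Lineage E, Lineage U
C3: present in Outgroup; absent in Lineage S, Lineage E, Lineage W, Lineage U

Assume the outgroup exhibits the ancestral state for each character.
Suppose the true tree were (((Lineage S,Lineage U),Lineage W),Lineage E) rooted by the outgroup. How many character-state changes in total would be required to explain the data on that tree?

Map each character onto (((Lineage S,Lineage U),Lineage W),Lineage E) (rooted by Outgroup) and count the minimum state changes it requires (Fitch parsimony):
C1: 2; C2: 2; C3: 1.
Total tree length = 5.

5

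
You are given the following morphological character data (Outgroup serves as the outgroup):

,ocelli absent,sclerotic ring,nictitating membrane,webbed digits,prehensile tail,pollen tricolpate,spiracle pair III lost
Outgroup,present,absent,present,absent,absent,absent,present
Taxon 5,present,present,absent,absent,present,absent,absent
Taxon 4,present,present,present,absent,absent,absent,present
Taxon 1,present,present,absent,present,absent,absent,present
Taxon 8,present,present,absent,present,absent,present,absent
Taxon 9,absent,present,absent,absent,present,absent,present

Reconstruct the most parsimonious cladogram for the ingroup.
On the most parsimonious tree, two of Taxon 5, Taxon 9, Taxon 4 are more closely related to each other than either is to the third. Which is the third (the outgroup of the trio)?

Character polarity is set by the outgroup: the derived state is whichever differs from the outgroup's state, so for ocelli absent, nictitating membrane, spiracle pair III lost the derived state is 'absent', and for the remaining characters it is 'present'.
ocelli absent (derived state 'absent') is unique to Taxon 9 (autapomorphy; uninformative for grouping).
All ingroup taxa share the derived state 'present' for sclerotic ring; it defines the ingroup but does not resolve relationships within it.
Only Taxon 1, Taxon 5, Taxon 8, and Taxon 9 show the derived state 'absent' for nictitating membrane, supporting them as a clade.
webbed digits (derived state 'present') is shared by Taxon 1 and Taxon 8 — a synapomorphy uniting that clade.
prehensile tail: derived state 'present' in Taxon 5 and Taxon 9 only — synapomorphy for {Taxon 5, Taxon 9}.
pollen tricolpate (derived state 'present') is unique to Taxon 8 (autapomorphy; uninformative for grouping).
spiracle pair III lost (state 'absent') occurs in Taxon 5 and Taxon 8 but conflicts with the nesting implied by the other characters — most parsimoniously interpreted as homoplasy.
Most parsimonious ingroup topology: (((Taxon 5,Taxon 9),(Taxon 1,Taxon 8)),Taxon 4).
Taxon 5 and Taxon 9 share a more recent common ancestor with each other than either does with Taxon 4, so Taxon 4 is the least closely related of the three.

Taxon 4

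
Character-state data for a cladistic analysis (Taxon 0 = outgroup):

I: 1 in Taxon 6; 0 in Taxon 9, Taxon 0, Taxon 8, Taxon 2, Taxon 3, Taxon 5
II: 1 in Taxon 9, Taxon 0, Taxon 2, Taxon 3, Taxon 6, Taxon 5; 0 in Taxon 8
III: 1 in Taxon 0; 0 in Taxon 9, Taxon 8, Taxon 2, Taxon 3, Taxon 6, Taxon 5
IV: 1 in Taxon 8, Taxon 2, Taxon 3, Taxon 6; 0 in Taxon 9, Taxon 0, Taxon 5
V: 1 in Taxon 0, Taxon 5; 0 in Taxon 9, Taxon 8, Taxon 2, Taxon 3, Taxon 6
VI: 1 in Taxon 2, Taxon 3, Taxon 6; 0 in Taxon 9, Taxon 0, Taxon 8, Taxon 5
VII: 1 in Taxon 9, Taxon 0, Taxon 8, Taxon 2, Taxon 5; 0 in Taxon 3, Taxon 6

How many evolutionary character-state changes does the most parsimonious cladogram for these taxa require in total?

7

Character polarity is set by the outgroup: the derived state is whichever differs from the outgroup's state, so for II, III, V, VII the derived state is '0', and for the remaining characters it is '1'.
I (derived state '1') is unique to Taxon 6 (autapomorphy; uninformative for grouping).
II (derived state '0') is unique to Taxon 8 (autapomorphy; uninformative for grouping).
III (derived state '0') is shared by all ingroup taxa — unites the whole ingroup.
IV (derived state '1') is shared by Taxon 2, Taxon 3, Taxon 6, and Taxon 8 — a synapomorphy uniting that clade.
Only Taxon 2, Taxon 3, Taxon 6, Taxon 8, and Taxon 9 show the derived state '0' for V, supporting them as a clade.
VI: derived state '1' in Taxon 2, Taxon 3, and Taxon 6 only — synapomorphy for {Taxon 2, Taxon 3, Taxon 6}.
VII: derived state '0' in Taxon 3 and Taxon 6 only — synapomorphy for {Taxon 3, Taxon 6}.
Most parsimonious ingroup topology: ((((Taxon 2,(Taxon 3,Taxon 6)),Taxon 8),Taxon 9),Taxon 5).
Changes per character on this tree: I: 1; II: 1; III: 1; IV: 1; V: 1; VI: 1; VII: 1.
Total = 7.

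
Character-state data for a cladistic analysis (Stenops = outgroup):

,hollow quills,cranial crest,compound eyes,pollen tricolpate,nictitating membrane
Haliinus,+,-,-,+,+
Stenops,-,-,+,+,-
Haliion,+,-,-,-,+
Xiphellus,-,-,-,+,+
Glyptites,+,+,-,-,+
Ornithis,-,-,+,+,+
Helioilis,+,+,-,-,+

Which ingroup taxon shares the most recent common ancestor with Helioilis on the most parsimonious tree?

Glyptites

Character polarity is set by the outgroup: the derived state is whichever differs from the outgroup's state, so for compound eyes, pollen tricolpate the derived state is '-', and for the remaining characters it is '+'.
Only Glyptites, Haliinus, Haliion, and Helioilis show the derived state '+' for hollow quills, supporting them as a clade.
Only Glyptites and Helioilis show the derived state '+' for cranial crest, supporting them as a clade.
compound eyes: derived state '-' in Glyptites, Haliinus, Haliion, Helioilis, and Xiphellus only — synapomorphy for {Glyptites, Haliinus, Haliion, Helioilis, Xiphellus}.
pollen tricolpate: derived state '-' in Glyptites, Haliion, and Helioilis only — synapomorphy for {Glyptites, Haliion, Helioilis}.
nictitating membrane (derived state '+') is shared by all ingroup taxa — unites the whole ingroup.
Most parsimonious ingroup topology: (((((Helioilis,Glyptites),Haliion),Haliinus),Xiphellus),Ornithis).
Helioilis and Glyptites form a cherry on this tree, so they are sister taxa.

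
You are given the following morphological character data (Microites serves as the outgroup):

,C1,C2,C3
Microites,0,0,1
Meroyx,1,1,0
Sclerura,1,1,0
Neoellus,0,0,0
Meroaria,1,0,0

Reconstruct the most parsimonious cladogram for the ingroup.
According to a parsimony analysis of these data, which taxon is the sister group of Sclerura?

Meroyx

Character polarity is set by the outgroup: the derived state is whichever differs from the outgroup's state, so for C3 the derived state is '0', and for the remaining characters it is '1'.
C1: derived state '1' in Meroaria, Meroyx, and Sclerura only — synapomorphy for {Meroaria, Meroyx, Sclerura}.
Only Meroyx and Sclerura show the derived state '1' for C2, supporting them as a clade.
C3 (derived state '0') is shared by all ingroup taxa — unites the whole ingroup.
Most parsimonious ingroup topology: (((Meroyx,Sclerura),Meroaria),Neoellus).
Sclerura and Meroyx form a cherry on this tree, so they are sister taxa.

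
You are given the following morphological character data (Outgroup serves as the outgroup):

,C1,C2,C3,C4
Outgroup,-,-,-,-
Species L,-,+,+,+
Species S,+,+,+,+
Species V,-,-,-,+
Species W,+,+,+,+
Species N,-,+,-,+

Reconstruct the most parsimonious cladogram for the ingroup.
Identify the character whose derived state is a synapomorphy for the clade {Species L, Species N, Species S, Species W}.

The outgroup has state '-' for every character, so '+' is the derived state throughout.
C1 (derived state '+') is shared by Species S and Species W — a synapomorphy uniting that clade.
C2: derived state '+' in Species L, Species N, Species S, and Species W only — synapomorphy for {Species L, Species N, Species S, Species W}.
C3: derived state '+' in Species L, Species S, and Species W only — synapomorphy for {Species L, Species S, Species W}.
C4 (derived state '+') is shared by all ingroup taxa — unites the whole ingroup.
Most parsimonious ingroup topology: (((Species L,(Species S,Species W)),Species N),Species V).
The clade {Species L, Species N, Species S, Species W} is supported by C2: its derived state '+' occurs in exactly those taxa and in no other taxon (including the outgroup).

C2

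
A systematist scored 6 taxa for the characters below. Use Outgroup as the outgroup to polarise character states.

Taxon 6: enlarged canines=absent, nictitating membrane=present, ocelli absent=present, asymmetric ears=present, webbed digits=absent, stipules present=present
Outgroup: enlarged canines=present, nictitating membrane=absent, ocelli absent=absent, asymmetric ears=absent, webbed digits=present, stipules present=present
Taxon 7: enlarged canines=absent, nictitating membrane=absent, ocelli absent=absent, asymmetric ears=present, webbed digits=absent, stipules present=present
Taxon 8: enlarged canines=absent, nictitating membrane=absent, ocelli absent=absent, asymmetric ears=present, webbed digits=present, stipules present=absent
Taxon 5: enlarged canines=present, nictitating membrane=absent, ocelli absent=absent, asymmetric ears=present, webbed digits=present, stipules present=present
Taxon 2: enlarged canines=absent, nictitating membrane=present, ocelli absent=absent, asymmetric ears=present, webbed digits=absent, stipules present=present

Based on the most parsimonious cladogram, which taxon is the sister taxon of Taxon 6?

Character polarity is set by the outgroup: the derived state is whichever differs from the outgroup's state, so for enlarged canines, webbed digits, stipules present the derived state is 'absent', and for the remaining characters it is 'present'.
Only Taxon 2, Taxon 6, Taxon 7, and Taxon 8 show the derived state 'absent' for enlarged canines, supporting them as a clade.
nictitating membrane: derived state 'present' in Taxon 2 and Taxon 6 only — synapomorphy for {Taxon 2, Taxon 6}.
ocelli absent (derived state 'present') is unique to Taxon 6 (autapomorphy; uninformative for grouping).
All ingroup taxa share the derived state 'present' for asymmetric ears; it defines the ingroup but does not resolve relationships within it.
webbed digits: derived state 'absent' in Taxon 2, Taxon 6, and Taxon 7 only — synapomorphy for {Taxon 2, Taxon 6, Taxon 7}.
stipules present (derived state 'absent') is unique to Taxon 8 (autapomorphy; uninformative for grouping).
Most parsimonious ingroup topology: (Taxon 5,((Taxon 7,(Taxon 6,Taxon 2)),Taxon 8)).
Taxon 6 and Taxon 2 form a cherry on this tree, so they are sister taxa.

Taxon 2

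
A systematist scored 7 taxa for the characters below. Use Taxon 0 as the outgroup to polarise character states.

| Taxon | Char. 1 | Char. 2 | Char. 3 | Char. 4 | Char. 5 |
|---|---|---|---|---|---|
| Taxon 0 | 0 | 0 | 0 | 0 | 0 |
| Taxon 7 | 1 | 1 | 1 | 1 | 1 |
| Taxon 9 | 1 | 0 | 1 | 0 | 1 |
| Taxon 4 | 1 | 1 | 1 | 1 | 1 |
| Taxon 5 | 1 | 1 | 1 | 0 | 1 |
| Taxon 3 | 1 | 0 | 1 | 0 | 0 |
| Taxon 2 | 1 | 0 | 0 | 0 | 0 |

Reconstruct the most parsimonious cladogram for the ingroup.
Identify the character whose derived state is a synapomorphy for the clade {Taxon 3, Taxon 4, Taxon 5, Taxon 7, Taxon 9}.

The outgroup has state '0' for every character, so '1' is the derived state throughout.
All ingroup taxa share the derived state '1' for Char. 1; it defines the ingroup but does not resolve relationships within it.
Only Taxon 4, Taxon 5, and Taxon 7 show the derived state '1' for Char. 2, supporting them as a clade.
Only Taxon 3, Taxon 4, Taxon 5, Taxon 7, and Taxon 9 show the derived state '1' for Char. 3, supporting them as a clade.
Only Taxon 4 and Taxon 7 show the derived state '1' for Char. 4, supporting them as a clade.
Char. 5 (derived state '1') is shared by Taxon 4, Taxon 5, Taxon 7, and Taxon 9 — a synapomorphy uniting that clade.
Most parsimonious ingroup topology: (((((Taxon 7,Taxon 4),Taxon 5),Taxon 9),Taxon 3),Taxon 2).
The clade {Taxon 3, Taxon 4, Taxon 5, Taxon 7, Taxon 9} is supported by Char. 3: its derived state '1' occurs in exactly those taxa and in no other taxon (including the outgroup).

Char. 3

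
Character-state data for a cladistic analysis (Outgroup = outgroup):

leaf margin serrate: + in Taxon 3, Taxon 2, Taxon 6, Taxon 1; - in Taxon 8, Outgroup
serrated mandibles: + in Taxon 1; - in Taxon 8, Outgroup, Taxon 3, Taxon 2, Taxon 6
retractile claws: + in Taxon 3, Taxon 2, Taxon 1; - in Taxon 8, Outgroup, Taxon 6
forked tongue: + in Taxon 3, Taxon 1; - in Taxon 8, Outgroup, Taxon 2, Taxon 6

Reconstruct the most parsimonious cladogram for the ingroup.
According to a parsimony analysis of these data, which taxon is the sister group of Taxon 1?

Taxon 3

The outgroup has state '-' for every character, so '+' is the derived state throughout.
leaf margin serrate (derived state '+') is shared by Taxon 1, Taxon 2, Taxon 3, and Taxon 6 — a synapomorphy uniting that clade.
serrated mandibles: derived state '+' in Taxon 1 only — an autapomorphy, so it tells us nothing about relationships among taxa.
retractile claws (derived state '+') is shared by Taxon 1, Taxon 2, and Taxon 3 — a synapomorphy uniting that clade.
Only Taxon 1 and Taxon 3 show the derived state '+' for forked tongue, supporting them as a clade.
Most parsimonious ingroup topology: ((((Taxon 3,Taxon 1),Taxon 2),Taxon 6),Taxon 8).
Taxon 1 and Taxon 3 form a cherry on this tree, so they are sister taxa.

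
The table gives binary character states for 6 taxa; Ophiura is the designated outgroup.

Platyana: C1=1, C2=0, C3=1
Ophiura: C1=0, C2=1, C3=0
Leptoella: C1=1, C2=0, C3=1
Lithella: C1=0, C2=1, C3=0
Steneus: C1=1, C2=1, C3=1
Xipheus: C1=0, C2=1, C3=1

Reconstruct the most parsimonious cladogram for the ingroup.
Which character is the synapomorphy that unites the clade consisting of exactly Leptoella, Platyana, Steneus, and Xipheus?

C3

Character polarity is set by the outgroup: the derived state is whichever differs from the outgroup's state, so for C2 the derived state is '0', and for the remaining characters it is '1'.
C1: derived state '1' in Leptoella, Platyana, and Steneus only — synapomorphy for {Leptoella, Platyana, Steneus}.
C2 (derived state '0') is shared by Leptoella and Platyana — a synapomorphy uniting that clade.
C3 (derived state '1') is shared by Leptoella, Platyana, Steneus, and Xipheus — a synapomorphy uniting that clade.
Most parsimonious ingroup topology: ((((Leptoella,Platyana),Steneus),Xipheus),Lithella).
The clade {Leptoella, Platyana, Steneus, Xipheus} is supported by C3: its derived state '1' occurs in exactly those taxa and in no other taxon (including the outgroup).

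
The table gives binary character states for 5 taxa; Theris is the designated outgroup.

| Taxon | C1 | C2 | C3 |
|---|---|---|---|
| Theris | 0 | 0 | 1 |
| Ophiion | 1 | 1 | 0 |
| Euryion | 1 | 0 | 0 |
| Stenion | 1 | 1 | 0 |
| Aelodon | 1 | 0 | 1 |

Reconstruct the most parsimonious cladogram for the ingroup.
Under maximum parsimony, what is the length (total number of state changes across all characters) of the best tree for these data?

3

Character polarity is set by the outgroup: the derived state is whichever differs from the outgroup's state, so for C3 the derived state is '0', and for the remaining characters it is '1'.
All ingroup taxa share the derived state '1' for C1; it defines the ingroup but does not resolve relationships within it.
C2 (derived state '1') is shared by Ophiion and Stenion — a synapomorphy uniting that clade.
C3: derived state '0' in Euryion, Ophiion, and Stenion only — synapomorphy for {Euryion, Ophiion, Stenion}.
Most parsimonious ingroup topology: (((Ophiion,Stenion),Euryion),Aelodon).
Changes per character on this tree: C1: 1; C2: 1; C3: 1.
Total = 3.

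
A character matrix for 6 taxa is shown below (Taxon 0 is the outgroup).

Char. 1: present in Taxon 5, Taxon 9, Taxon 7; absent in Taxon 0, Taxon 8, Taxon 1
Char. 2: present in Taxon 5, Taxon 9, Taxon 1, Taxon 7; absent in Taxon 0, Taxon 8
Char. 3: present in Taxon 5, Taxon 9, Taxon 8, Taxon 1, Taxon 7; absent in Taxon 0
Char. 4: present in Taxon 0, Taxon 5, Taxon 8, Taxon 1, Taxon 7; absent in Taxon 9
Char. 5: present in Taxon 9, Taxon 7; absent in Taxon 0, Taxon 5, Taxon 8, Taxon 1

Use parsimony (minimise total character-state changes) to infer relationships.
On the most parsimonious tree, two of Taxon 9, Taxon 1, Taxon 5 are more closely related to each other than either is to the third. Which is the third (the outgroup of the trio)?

Taxon 1

Character polarity is set by the outgroup: the derived state is whichever differs from the outgroup's state, so for Char. 4 the derived state is 'absent', and for the remaining characters it is 'present'.
Char. 1 (derived state 'present') is shared by Taxon 5, Taxon 7, and Taxon 9 — a synapomorphy uniting that clade.
Char. 2 (derived state 'present') is shared by Taxon 1, Taxon 5, Taxon 7, and Taxon 9 — a synapomorphy uniting that clade.
All ingroup taxa share the derived state 'present' for Char. 3; it defines the ingroup but does not resolve relationships within it.
Char. 4 (derived state 'absent') is unique to Taxon 9 (autapomorphy; uninformative for grouping).
Char. 5: derived state 'present' in Taxon 7 and Taxon 9 only — synapomorphy for {Taxon 7, Taxon 9}.
Most parsimonious ingroup topology: (((Taxon 5,(Taxon 9,Taxon 7)),Taxon 1),Taxon 8).
Taxon 5 and Taxon 9 share a more recent common ancestor with each other than either does with Taxon 1, so Taxon 1 is the least closely related of the three.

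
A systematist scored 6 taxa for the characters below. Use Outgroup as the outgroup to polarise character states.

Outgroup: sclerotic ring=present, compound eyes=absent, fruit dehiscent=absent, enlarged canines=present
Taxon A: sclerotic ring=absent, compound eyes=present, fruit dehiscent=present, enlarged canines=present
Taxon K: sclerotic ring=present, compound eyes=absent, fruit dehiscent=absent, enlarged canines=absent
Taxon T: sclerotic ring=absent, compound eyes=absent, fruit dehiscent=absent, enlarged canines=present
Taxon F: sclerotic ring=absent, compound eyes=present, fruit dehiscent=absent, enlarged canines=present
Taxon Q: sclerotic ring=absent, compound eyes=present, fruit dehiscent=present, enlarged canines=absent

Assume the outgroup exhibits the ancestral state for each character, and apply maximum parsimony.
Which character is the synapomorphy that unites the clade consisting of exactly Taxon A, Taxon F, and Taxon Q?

Character polarity is set by the outgroup: the derived state is whichever differs from the outgroup's state, so for sclerotic ring, enlarged canines the derived state is 'absent', and for the remaining characters it is 'present'.
sclerotic ring (derived state 'absent') is shared by Taxon A, Taxon F, Taxon Q, and Taxon T — a synapomorphy uniting that clade.
compound eyes (derived state 'present') is shared by Taxon A, Taxon F, and Taxon Q — a synapomorphy uniting that clade.
fruit dehiscent: derived state 'present' in Taxon A and Taxon Q only — synapomorphy for {Taxon A, Taxon Q}.
enlarged canines (state 'absent') occurs in Taxon K and Taxon Q but conflicts with the nesting implied by the other characters — most parsimoniously interpreted as homoplasy.
Most parsimonious ingroup topology: ((((Taxon A,Taxon Q),Taxon F),Taxon T),Taxon K).
The clade {Taxon A, Taxon F, Taxon Q} is supported by compound eyes: its derived state 'present' occurs in exactly those taxa and in no other taxon (including the outgroup).

compound eyes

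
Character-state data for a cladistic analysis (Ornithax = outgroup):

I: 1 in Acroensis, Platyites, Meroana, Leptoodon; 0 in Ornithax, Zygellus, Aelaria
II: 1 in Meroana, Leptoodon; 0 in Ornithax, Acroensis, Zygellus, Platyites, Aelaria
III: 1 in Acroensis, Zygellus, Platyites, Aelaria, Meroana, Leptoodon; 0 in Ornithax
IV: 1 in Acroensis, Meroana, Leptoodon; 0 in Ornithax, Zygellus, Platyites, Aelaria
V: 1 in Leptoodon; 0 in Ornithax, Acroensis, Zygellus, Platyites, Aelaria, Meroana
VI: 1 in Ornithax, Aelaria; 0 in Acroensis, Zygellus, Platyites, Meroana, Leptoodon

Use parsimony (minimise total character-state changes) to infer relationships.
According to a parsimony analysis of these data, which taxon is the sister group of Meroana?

Character polarity is set by the outgroup: the derived state is whichever differs from the outgroup's state, so for VI the derived state is '0', and for the remaining characters it is '1'.
I: derived state '1' in Acroensis, Leptoodon, Meroana, and Platyites only — synapomorphy for {Acroensis, Leptoodon, Meroana, Platyites}.
II: derived state '1' in Leptoodon and Meroana only — synapomorphy for {Leptoodon, Meroana}.
III (derived state '1') is shared by all ingroup taxa — unites the whole ingroup.
IV: derived state '1' in Acroensis, Leptoodon, and Meroana only — synapomorphy for {Acroensis, Leptoodon, Meroana}.
V (derived state '1') is unique to Leptoodon (autapomorphy; uninformative for grouping).
VI (derived state '0') is shared by Acroensis, Leptoodon, Meroana, Platyites, and Zygellus — a synapomorphy uniting that clade.
Most parsimonious ingroup topology: ((((Acroensis,(Meroana,Leptoodon)),Platyites),Zygellus),Aelaria).
Meroana and Leptoodon form a cherry on this tree, so they are sister taxa.

Leptoodon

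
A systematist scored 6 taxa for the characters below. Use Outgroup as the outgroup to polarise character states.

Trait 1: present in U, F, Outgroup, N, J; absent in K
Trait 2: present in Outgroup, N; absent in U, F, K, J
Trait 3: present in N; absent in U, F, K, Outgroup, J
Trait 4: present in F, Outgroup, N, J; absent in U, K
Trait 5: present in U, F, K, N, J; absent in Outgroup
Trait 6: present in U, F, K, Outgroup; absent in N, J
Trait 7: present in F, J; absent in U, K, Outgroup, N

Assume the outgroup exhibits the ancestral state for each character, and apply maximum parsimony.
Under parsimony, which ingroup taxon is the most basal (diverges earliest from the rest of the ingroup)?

N

Character polarity is set by the outgroup: the derived state is whichever differs from the outgroup's state, so for Trait 1, Trait 2, Trait 4, Trait 6 the derived state is 'absent', and for the remaining characters it is 'present'.
Trait 1: derived state 'absent' in K only — an autapomorphy, so it tells us nothing about relationships among taxa.
Only F, J, K, and U show the derived state 'absent' for Trait 2, supporting them as a clade.
Trait 3: derived state 'present' in N only — an autapomorphy, so it tells us nothing about relationships among taxa.
Trait 4: derived state 'absent' in K and U only — synapomorphy for {K, U}.
Trait 5 (derived state 'present') is shared by all ingroup taxa — unites the whole ingroup.
Trait 6 groups J and N, which is incompatible with the clades supported by the remaining characters; treating it as convergent (homoplasy) costs fewer steps than any alternative tree.
Only F and J show the derived state 'present' for Trait 7, supporting them as a clade.
Most parsimonious ingroup topology: (((K,U),(F,J)),N).
N is sister to the clade containing all other ingroup taxa, so it is the earliest-diverging (most basal) ingroup lineage.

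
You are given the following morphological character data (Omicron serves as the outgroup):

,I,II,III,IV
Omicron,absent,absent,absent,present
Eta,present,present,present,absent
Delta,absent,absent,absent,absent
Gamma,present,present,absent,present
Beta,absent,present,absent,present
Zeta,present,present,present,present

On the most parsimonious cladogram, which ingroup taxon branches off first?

Character polarity is set by the outgroup: the derived state is whichever differs from the outgroup's state, so for IV the derived state is 'absent', and for the remaining characters it is 'present'.
Only Eta, Gamma, and Zeta show the derived state 'present' for I, supporting them as a clade.
II (derived state 'present') is shared by Beta, Eta, Gamma, and Zeta — a synapomorphy uniting that clade.
Only Eta and Zeta show the derived state 'present' for III, supporting them as a clade.
IV (state 'absent') occurs in Delta and Eta but conflicts with the nesting implied by the other characters — most parsimoniously interpreted as homoplasy.
Most parsimonious ingroup topology: ((((Eta,Zeta),Gamma),Beta),Delta).
Delta is sister to the clade containing all other ingroup taxa, so it is the earliest-diverging (most basal) ingroup lineage.

Delta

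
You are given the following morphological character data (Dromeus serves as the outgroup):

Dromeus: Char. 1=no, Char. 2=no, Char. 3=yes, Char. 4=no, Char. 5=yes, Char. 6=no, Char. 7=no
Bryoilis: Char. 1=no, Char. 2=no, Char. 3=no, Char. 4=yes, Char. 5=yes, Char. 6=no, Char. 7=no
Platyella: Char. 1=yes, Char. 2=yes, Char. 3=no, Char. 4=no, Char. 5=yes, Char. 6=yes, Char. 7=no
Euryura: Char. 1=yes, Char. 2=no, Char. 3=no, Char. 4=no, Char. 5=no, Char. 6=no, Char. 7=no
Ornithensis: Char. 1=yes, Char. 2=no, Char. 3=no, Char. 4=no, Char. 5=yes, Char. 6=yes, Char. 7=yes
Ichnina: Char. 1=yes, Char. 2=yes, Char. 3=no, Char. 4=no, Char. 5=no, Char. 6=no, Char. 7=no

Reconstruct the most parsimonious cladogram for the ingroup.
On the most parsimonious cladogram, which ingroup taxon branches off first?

Character polarity is set by the outgroup: the derived state is whichever differs from the outgroup's state, so for Char. 3, Char. 5 the derived state is 'no', and for the remaining characters it is 'yes'.
Char. 1 (derived state 'yes') is shared by Euryura, Ichnina, Ornithensis, and Platyella — a synapomorphy uniting that clade.
Char. 2 (state 'yes') occurs in Ichnina and Platyella but conflicts with the nesting implied by the other characters — most parsimoniously interpreted as homoplasy.
Char. 3 (derived state 'no') is shared by all ingroup taxa — unites the whole ingroup.
Char. 4: derived state 'yes' in Bryoilis only — an autapomorphy, so it tells us nothing about relationships among taxa.
Only Euryura and Ichnina show the derived state 'no' for Char. 5, supporting them as a clade.
Only Ornithensis and Platyella show the derived state 'yes' for Char. 6, supporting them as a clade.
Char. 7: derived state 'yes' in Ornithensis only — an autapomorphy, so it tells us nothing about relationships among taxa.
Most parsimonious ingroup topology: (Bryoilis,((Platyella,Ornithensis),(Euryura,Ichnina))).
Bryoilis is sister to the clade containing all other ingroup taxa, so it is the earliest-diverging (most basal) ingroup lineage.

Bryoilis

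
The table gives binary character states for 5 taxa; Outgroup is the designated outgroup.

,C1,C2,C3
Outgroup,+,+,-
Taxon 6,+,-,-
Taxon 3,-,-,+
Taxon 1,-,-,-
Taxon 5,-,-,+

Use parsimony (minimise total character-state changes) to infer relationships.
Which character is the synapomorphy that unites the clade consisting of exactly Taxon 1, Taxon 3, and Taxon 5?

C1

Character polarity is set by the outgroup: the derived state is whichever differs from the outgroup's state, so for C1, C2 the derived state is '-', and for the remaining characters it is '+'.
C1: derived state '-' in Taxon 1, Taxon 3, and Taxon 5 only — synapomorphy for {Taxon 1, Taxon 3, Taxon 5}.
C2 (derived state '-') is shared by all ingroup taxa — unites the whole ingroup.
C3 (derived state '+') is shared by Taxon 3 and Taxon 5 — a synapomorphy uniting that clade.
Most parsimonious ingroup topology: (Taxon 6,((Taxon 3,Taxon 5),Taxon 1)).
The clade {Taxon 1, Taxon 3, Taxon 5} is supported by C1: its derived state '-' occurs in exactly those taxa and in no other taxon (including the outgroup).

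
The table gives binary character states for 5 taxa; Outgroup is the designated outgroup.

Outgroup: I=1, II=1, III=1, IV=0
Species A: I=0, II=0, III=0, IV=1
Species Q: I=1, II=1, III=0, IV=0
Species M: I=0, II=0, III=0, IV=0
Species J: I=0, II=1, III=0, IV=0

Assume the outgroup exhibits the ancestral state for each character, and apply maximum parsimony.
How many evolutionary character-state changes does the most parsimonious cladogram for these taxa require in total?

4

Character polarity is set by the outgroup: the derived state is whichever differs from the outgroup's state, so for I, II, III the derived state is '0', and for the remaining characters it is '1'.
Only Species A, Species J, and Species M show the derived state '0' for I, supporting them as a clade.
II: derived state '0' in Species A and Species M only — synapomorphy for {Species A, Species M}.
III (derived state '0') is shared by all ingroup taxa — unites the whole ingroup.
IV (derived state '1') is unique to Species A (autapomorphy; uninformative for grouping).
Most parsimonious ingroup topology: (((Species A,Species M),Species J),Species Q).
Changes per character on this tree: I: 1; II: 1; III: 1; IV: 1.
Total = 4.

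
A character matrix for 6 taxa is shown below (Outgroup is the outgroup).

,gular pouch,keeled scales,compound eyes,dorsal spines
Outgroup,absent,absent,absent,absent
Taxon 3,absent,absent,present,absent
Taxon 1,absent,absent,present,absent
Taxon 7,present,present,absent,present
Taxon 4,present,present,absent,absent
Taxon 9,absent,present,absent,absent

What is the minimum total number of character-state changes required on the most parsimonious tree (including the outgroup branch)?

The outgroup has state 'absent' for every character, so 'present' is the derived state throughout.
gular pouch (derived state 'present') is shared by Taxon 4 and Taxon 7 — a synapomorphy uniting that clade.
keeled scales (derived state 'present') is shared by Taxon 4, Taxon 7, and Taxon 9 — a synapomorphy uniting that clade.
compound eyes: derived state 'present' in Taxon 1 and Taxon 3 only — synapomorphy for {Taxon 1, Taxon 3}.
dorsal spines: derived state 'present' in Taxon 7 only — an autapomorphy, so it tells us nothing about relationships among taxa.
Most parsimonious ingroup topology: ((Taxon 3,Taxon 1),((Taxon 7,Taxon 4),Taxon 9)).
Changes per character on this tree: gular pouch: 1; keeled scales: 1; compound eyes: 1; dorsal spines: 1.
Total = 4.

4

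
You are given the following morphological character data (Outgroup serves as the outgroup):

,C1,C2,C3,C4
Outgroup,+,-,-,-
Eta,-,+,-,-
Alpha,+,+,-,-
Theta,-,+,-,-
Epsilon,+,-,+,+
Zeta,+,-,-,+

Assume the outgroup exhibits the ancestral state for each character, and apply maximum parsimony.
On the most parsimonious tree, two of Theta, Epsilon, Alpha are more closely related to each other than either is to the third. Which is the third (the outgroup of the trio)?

Epsilon

Character polarity is set by the outgroup: the derived state is whichever differs from the outgroup's state, so for C1 the derived state is '-', and for the remaining characters it is '+'.
Only Eta and Theta show the derived state '-' for C1, supporting them as a clade.
C2 (derived state '+') is shared by Alpha, Eta, and Theta — a synapomorphy uniting that clade.
C3: derived state '+' in Epsilon only — an autapomorphy, so it tells us nothing about relationships among taxa.
C4 (derived state '+') is shared by Epsilon and Zeta — a synapomorphy uniting that clade.
Most parsimonious ingroup topology: (((Eta,Theta),Alpha),(Epsilon,Zeta)).
Alpha and Theta share a more recent common ancestor with each other than either does with Epsilon, so Epsilon is the least closely related of the three.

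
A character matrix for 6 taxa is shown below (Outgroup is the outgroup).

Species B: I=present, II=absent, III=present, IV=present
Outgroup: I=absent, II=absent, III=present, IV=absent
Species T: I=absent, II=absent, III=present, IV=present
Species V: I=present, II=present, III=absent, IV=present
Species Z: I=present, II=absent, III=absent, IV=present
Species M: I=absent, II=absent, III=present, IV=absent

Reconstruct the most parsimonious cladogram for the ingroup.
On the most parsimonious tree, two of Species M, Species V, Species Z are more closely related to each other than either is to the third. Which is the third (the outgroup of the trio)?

Character polarity is set by the outgroup: the derived state is whichever differs from the outgroup's state, so for III the derived state is 'absent', and for the remaining characters it is 'present'.
I (derived state 'present') is shared by Species B, Species V, and Species Z — a synapomorphy uniting that clade.
II: derived state 'present' in Species V only — an autapomorphy, so it tells us nothing about relationships among taxa.
III (derived state 'absent') is shared by Species V and Species Z — a synapomorphy uniting that clade.
IV (derived state 'present') is shared by Species B, Species T, Species V, and Species Z — a synapomorphy uniting that clade.
Most parsimonious ingroup topology: (((Species B,(Species V,Species Z)),Species T),Species M).
Species V and Species Z share a more recent common ancestor with each other than either does with Species M, so Species M is the least closely related of the three.

Species M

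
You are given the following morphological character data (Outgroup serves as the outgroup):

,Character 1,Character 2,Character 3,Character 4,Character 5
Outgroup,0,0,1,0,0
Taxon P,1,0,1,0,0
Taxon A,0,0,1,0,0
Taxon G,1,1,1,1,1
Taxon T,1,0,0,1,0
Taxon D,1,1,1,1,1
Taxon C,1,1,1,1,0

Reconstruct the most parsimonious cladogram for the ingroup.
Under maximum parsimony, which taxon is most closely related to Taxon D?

Taxon G

Character polarity is set by the outgroup: the derived state is whichever differs from the outgroup's state, so for Character 3 the derived state is '0', and for the remaining characters it is '1'.
Character 1: derived state '1' in Taxon C, Taxon D, Taxon G, Taxon P, and Taxon T only — synapomorphy for {Taxon C, Taxon D, Taxon G, Taxon P, Taxon T}.
Only Taxon C, Taxon D, and Taxon G show the derived state '1' for Character 2, supporting them as a clade.
Character 3 (derived state '0') is unique to Taxon T (autapomorphy; uninformative for grouping).
Character 4 (derived state '1') is shared by Taxon C, Taxon D, Taxon G, and Taxon T — a synapomorphy uniting that clade.
Character 5 (derived state '1') is shared by Taxon D and Taxon G — a synapomorphy uniting that clade.
Most parsimonious ingroup topology: ((Taxon P,(((Taxon G,Taxon D),Taxon C),Taxon T)),Taxon A).
Taxon D and Taxon G form a cherry on this tree, so they are sister taxa.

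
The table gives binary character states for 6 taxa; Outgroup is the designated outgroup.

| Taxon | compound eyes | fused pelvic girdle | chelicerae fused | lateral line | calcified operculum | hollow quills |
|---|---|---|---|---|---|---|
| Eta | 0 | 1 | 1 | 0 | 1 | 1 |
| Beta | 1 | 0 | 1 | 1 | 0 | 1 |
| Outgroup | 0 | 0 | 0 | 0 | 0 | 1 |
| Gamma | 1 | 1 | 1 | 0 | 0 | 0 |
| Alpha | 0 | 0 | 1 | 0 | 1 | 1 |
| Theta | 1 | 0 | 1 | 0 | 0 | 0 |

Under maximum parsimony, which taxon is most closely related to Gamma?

Character polarity is set by the outgroup: the derived state is whichever differs from the outgroup's state, so for hollow quills the derived state is '0', and for the remaining characters it is '1'.
compound eyes (derived state '1') is shared by Beta, Gamma, and Theta — a synapomorphy uniting that clade.
fused pelvic girdle groups Eta and Gamma, which is incompatible with the clades supported by the remaining characters; treating it as convergent (homoplasy) costs fewer steps than any alternative tree.
All ingroup taxa share the derived state '1' for chelicerae fused; it defines the ingroup but does not resolve relationships within it.
lateral line (derived state '1') is unique to Beta (autapomorphy; uninformative for grouping).
calcified operculum: derived state '1' in Alpha and Eta only — synapomorphy for {Alpha, Eta}.
hollow quills: derived state '0' in Gamma and Theta only — synapomorphy for {Gamma, Theta}.
Most parsimonious ingroup topology: (((Theta,Gamma),Beta),(Eta,Alpha)).
Gamma and Theta form a cherry on this tree, so they are sister taxa.

Theta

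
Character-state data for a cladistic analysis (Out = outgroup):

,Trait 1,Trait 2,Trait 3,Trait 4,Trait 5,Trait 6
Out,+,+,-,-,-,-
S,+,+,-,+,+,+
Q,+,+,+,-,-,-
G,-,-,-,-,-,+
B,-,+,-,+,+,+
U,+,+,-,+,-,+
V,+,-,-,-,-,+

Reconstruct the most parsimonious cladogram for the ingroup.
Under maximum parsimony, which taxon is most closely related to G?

Character polarity is set by the outgroup: the derived state is whichever differs from the outgroup's state, so for Trait 1, Trait 2 the derived state is '-', and for the remaining characters it is '+'.
Trait 1 (state '-') occurs in B and G but conflicts with the nesting implied by the other characters — most parsimoniously interpreted as homoplasy.
Trait 2 (derived state '-') is shared by G and V — a synapomorphy uniting that clade.
Trait 3 (derived state '+') is unique to Q (autapomorphy; uninformative for grouping).
Trait 4 (derived state '+') is shared by B, S, and U — a synapomorphy uniting that clade.
Only B and S show the derived state '+' for Trait 5, supporting them as a clade.
Trait 6: derived state '+' in B, G, S, U, and V only — synapomorphy for {B, G, S, U, V}.
Most parsimonious ingroup topology: ((((S,B),U),(G,V)),Q).
G and V form a cherry on this tree, so they are sister taxa.

V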